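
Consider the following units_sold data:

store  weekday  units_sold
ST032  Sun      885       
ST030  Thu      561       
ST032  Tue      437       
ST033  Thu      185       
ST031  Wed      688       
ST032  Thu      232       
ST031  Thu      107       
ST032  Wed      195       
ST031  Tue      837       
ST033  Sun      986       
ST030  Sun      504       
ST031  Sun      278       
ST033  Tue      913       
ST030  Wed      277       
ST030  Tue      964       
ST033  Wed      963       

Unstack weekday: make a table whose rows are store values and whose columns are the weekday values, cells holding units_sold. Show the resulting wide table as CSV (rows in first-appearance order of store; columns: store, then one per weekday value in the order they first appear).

store,Sun,Thu,Tue,Wed
ST032,885,232,437,195
ST030,504,561,964,277
ST033,986,185,913,963
ST031,278,107,837,688

Columns: store plus the 4 distinct weekday values (Sun, Thu, Tue, Wed).
For example, row ST032 column Sun takes units_sold=885 from the long row (ST032, Sun).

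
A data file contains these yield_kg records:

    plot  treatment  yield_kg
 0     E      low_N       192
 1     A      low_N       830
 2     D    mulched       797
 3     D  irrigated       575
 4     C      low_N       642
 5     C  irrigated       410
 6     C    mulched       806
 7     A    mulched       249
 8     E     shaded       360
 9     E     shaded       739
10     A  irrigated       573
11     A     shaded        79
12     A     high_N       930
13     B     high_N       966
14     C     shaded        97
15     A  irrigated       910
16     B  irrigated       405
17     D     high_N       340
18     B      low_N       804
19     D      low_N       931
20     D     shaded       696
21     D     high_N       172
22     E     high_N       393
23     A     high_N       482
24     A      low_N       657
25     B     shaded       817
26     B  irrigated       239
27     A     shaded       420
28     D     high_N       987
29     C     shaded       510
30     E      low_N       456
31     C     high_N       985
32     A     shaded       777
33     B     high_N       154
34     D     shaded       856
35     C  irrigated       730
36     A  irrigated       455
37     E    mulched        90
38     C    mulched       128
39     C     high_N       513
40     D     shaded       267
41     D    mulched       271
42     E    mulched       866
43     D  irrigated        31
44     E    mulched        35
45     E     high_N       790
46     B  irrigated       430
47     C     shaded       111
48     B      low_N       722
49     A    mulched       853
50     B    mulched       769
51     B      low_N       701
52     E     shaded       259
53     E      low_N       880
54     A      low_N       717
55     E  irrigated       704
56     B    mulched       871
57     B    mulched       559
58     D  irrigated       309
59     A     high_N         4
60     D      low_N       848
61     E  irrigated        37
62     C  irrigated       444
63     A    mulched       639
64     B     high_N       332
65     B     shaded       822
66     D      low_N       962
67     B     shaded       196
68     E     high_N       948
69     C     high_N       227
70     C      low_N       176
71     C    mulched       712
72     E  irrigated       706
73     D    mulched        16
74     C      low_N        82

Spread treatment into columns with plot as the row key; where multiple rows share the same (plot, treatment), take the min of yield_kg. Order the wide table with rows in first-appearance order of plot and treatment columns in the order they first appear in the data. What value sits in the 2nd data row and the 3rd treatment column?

455

With rows in first-appearance order of plot, row 2 is plot=A. treatment columns in first-appearance order: low_N, mulched, irrigated, shaded, high_N; column 3 is irrigated.
Long rows with plot=A, treatment=irrigated: min(573, 910, 455) = 455.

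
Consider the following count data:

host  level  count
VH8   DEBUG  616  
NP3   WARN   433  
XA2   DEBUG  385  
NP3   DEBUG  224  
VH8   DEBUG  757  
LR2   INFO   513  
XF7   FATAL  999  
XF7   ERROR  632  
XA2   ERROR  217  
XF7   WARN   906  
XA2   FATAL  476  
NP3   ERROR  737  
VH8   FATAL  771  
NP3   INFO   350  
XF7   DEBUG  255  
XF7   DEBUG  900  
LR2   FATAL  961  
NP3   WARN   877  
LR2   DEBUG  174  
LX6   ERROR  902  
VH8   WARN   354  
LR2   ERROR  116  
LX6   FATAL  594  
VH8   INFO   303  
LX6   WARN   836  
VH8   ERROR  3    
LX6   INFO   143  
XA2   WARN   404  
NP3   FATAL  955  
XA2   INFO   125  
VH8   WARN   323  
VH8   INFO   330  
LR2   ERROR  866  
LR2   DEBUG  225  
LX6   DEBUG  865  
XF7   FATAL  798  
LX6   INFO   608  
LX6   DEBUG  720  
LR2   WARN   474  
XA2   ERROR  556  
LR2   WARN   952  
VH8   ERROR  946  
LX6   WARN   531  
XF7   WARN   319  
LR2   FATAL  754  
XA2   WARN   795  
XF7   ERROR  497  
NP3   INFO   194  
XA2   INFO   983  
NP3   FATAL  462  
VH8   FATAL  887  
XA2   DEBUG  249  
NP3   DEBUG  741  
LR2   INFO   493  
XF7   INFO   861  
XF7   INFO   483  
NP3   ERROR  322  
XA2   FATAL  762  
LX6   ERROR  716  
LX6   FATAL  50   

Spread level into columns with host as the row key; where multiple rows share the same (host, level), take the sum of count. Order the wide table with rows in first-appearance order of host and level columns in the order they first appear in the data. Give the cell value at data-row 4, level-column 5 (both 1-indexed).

With rows in first-appearance order of host, row 4 is host=LR2. level columns in first-appearance order: DEBUG, WARN, INFO, FATAL, ERROR; column 5 is ERROR.
Long rows with host=LR2, level=ERROR: 116 + 866 = 982.

982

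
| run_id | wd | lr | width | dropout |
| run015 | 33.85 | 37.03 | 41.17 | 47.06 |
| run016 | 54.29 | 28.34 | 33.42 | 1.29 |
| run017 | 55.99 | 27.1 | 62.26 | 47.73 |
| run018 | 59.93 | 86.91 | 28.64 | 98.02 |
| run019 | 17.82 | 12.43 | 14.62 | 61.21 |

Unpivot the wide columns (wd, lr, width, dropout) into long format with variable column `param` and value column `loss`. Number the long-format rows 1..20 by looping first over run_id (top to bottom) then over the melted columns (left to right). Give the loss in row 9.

55.99

20 rows total (5 × 4). Row 9: index ⌊(9-1)/4⌋ = 2 into run_id → run017; (9-1) mod 4 = 0 into the melted columns → wd.
So row 9 is (run017, wd, 55.99); loss = 55.99.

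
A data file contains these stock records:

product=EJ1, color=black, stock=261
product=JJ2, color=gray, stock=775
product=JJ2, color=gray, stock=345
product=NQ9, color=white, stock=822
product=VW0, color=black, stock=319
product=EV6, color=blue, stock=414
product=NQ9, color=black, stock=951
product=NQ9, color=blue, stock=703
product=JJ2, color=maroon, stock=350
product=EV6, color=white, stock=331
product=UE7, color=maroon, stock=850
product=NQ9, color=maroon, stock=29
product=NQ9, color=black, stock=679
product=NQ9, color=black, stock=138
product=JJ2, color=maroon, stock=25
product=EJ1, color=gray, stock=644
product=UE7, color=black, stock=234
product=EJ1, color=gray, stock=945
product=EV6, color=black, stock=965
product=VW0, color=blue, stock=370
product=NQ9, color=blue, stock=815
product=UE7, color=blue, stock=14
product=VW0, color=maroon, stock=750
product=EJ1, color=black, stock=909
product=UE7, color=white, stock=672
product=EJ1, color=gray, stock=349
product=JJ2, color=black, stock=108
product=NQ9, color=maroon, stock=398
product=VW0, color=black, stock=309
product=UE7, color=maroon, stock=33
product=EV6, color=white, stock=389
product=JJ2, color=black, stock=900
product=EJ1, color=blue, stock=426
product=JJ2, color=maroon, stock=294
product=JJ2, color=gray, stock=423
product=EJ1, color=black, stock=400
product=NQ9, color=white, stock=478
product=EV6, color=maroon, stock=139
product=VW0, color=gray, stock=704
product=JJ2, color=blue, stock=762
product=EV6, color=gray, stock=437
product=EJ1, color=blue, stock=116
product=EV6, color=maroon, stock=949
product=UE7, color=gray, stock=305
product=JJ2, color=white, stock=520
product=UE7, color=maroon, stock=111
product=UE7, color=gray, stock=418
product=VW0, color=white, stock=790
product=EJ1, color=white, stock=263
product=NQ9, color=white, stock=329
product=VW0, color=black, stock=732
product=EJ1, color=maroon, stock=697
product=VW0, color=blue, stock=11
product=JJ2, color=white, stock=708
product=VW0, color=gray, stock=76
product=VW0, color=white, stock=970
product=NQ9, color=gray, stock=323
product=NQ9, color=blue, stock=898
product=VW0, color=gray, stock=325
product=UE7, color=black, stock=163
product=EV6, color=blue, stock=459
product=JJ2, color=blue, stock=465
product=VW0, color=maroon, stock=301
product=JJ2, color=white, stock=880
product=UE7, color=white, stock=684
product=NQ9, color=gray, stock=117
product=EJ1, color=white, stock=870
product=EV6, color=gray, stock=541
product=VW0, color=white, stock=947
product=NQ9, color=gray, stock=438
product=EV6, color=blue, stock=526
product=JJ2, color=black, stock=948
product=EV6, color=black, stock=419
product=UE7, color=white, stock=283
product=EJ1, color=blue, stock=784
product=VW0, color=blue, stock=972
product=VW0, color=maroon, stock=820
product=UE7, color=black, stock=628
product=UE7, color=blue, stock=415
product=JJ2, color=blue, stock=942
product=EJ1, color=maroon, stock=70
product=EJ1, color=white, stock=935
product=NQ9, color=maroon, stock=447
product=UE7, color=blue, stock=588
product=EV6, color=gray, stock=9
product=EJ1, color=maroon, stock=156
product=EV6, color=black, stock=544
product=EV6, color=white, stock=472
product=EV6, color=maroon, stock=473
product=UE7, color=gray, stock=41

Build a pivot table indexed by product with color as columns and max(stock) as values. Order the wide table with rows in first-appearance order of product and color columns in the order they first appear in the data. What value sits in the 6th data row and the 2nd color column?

418

With rows in first-appearance order of product, row 6 is product=UE7. color columns in first-appearance order: black, gray, white, blue, maroon; column 2 is gray.
Long rows with product=UE7, color=gray: max(305, 418, 41) = 418.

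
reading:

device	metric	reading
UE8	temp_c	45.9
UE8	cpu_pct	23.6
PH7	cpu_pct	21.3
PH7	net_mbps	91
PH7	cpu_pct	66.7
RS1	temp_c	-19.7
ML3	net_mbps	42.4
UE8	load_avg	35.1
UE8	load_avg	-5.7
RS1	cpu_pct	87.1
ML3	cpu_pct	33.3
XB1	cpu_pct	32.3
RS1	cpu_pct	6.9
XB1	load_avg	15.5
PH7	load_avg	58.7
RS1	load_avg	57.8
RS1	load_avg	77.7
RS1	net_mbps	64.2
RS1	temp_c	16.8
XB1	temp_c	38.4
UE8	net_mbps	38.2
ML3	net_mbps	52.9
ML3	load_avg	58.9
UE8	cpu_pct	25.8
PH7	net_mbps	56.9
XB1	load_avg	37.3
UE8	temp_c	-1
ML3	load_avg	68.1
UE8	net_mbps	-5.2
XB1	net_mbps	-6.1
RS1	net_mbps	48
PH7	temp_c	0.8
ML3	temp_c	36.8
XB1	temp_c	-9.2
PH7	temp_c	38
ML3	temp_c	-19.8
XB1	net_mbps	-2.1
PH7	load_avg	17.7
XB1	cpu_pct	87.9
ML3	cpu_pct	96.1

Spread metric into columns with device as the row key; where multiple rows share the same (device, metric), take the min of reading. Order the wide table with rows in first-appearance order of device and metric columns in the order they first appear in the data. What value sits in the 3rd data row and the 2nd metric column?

With rows in first-appearance order of device, row 3 is device=RS1. metric columns in first-appearance order: temp_c, cpu_pct, net_mbps, load_avg; column 2 is cpu_pct.
Long rows with device=RS1, metric=cpu_pct: min(87.1, 6.9) = 6.9.

6.9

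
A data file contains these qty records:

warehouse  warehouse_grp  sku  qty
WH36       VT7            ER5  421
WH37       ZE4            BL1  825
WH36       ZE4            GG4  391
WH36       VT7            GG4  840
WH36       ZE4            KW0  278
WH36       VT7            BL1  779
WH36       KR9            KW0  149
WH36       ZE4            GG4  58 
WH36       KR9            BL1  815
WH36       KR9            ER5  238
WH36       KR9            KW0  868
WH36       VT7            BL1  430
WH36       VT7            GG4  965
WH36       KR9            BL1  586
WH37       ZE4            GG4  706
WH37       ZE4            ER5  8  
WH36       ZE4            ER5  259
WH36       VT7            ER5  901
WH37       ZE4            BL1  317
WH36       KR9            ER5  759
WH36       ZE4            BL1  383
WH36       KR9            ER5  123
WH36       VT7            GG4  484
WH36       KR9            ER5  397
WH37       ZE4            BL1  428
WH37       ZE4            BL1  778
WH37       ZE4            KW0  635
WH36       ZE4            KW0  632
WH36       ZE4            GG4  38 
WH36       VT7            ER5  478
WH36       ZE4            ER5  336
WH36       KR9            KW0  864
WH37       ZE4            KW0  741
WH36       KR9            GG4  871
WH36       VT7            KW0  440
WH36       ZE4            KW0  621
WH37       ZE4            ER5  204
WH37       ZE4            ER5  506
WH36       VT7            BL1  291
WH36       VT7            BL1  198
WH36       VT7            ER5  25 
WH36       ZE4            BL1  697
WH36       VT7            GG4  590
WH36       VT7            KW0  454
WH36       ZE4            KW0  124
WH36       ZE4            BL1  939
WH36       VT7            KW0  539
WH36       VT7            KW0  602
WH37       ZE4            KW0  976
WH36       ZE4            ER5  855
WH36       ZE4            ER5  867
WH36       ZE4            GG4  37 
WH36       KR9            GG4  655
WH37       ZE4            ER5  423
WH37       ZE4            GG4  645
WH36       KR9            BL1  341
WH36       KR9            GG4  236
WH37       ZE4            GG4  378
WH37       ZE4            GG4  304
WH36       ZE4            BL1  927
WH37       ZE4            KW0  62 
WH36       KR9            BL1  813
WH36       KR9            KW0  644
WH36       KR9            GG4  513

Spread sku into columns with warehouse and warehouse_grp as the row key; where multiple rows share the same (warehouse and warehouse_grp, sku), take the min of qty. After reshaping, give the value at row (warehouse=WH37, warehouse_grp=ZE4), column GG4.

304

Rows with warehouse=WH37, warehouse_grp=ZE4 and sku=GG4: qty values are 706, 645, 378, 304.
min(706, 645, 378, 304) = 304.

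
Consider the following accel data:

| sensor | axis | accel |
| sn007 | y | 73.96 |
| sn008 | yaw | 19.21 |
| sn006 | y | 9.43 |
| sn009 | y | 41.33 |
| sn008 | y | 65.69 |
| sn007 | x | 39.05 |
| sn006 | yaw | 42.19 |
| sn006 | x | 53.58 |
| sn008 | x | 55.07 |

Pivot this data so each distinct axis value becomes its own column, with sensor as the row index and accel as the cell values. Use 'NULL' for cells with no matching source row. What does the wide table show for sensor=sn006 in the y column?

The long row with sensor=sn006, axis=y has accel=9.43.

9.43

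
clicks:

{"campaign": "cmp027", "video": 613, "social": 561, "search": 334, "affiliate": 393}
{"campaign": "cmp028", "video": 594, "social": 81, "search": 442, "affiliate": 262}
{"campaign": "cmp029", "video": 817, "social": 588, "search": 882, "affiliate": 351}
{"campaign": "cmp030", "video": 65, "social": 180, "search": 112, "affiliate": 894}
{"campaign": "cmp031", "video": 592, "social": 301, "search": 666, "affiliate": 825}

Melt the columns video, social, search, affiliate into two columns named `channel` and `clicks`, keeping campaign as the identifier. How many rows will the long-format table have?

20

5 campaign values × 4 melted columns = 20 rows.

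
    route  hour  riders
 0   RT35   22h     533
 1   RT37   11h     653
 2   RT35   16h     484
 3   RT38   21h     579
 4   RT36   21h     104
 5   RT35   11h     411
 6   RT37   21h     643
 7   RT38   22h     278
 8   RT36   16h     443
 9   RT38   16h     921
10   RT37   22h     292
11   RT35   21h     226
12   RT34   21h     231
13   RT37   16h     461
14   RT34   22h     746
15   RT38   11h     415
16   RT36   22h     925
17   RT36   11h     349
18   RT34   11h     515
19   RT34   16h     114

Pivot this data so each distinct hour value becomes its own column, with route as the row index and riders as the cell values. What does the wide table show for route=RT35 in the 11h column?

411

Wide layout: rows indexed by route, columns are the 4 distinct hour values (22h, 11h, 16h, 21h).
Cell (route=RT35, hour=11h) draws from the long row where route=RT35 and hour=11h, which has riders=411.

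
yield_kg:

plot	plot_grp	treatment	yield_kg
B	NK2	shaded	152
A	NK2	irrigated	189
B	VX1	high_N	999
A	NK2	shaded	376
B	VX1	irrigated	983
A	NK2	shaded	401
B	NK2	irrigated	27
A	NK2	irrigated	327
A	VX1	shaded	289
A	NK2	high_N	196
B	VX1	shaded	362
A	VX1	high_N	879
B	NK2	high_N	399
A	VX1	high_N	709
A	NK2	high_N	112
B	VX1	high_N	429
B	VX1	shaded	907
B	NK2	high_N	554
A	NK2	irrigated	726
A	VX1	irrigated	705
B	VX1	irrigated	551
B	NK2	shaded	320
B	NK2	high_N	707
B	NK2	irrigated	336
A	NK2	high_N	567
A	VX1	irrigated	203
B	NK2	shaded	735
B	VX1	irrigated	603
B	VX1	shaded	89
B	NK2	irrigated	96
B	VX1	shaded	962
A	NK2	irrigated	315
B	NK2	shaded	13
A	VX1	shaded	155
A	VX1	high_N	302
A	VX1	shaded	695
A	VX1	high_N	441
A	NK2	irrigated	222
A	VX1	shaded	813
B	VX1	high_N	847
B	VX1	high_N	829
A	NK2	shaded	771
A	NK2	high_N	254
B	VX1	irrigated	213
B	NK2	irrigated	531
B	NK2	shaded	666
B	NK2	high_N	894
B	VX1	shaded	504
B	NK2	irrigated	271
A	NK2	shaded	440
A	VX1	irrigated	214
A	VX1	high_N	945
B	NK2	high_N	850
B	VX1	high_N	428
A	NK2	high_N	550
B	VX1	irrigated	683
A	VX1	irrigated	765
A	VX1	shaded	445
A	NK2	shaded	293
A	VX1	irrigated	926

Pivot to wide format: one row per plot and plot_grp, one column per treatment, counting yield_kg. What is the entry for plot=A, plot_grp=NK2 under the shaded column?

Rows with plot=A, plot_grp=NK2 and treatment=shaded: yield_kg values are 376, 401, 771, 440, 293.
5 rows match — count = 5.

5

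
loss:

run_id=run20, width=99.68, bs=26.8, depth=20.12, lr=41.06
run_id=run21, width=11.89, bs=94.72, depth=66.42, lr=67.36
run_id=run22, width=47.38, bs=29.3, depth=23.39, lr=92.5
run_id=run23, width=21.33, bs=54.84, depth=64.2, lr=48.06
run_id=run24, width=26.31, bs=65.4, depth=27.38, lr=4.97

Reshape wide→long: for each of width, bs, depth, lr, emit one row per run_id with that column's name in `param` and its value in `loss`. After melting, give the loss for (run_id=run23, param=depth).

64.2

Unpivoting turns each (run_id, wide-column) pair into one long row.
The wide cell at row run23, column depth holds 64.2, so the long row (run23, depth) has loss=64.2.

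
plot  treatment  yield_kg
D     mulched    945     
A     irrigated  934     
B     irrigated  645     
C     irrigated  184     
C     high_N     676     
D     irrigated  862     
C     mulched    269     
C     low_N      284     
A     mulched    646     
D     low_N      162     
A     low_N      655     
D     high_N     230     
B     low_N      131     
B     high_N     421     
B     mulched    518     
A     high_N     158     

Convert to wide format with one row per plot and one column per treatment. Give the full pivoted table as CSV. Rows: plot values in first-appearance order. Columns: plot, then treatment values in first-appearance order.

Columns: plot plus the 4 distinct treatment values (mulched, irrigated, high_N, low_N).
For example, row D column mulched takes yield_kg=945 from the long row (D, mulched).

plot,mulched,irrigated,high_N,low_N
D,945,862,230,162
A,646,934,158,655
B,518,645,421,131
C,269,184,676,284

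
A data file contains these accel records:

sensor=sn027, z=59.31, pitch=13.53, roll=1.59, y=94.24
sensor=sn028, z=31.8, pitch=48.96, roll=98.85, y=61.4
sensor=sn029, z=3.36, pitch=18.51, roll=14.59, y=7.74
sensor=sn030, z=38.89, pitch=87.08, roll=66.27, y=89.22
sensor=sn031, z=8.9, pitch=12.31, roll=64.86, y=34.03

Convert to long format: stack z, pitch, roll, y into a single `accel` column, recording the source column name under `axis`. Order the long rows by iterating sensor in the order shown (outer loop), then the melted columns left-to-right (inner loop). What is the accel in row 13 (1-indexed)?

20 rows total (5 × 4). Row 13: index ⌊(13-1)/4⌋ = 3 into sensor → sn030; (13-1) mod 4 = 0 into the melted columns → z.
So row 13 is (sn030, z, 38.89); accel = 38.89.

38.89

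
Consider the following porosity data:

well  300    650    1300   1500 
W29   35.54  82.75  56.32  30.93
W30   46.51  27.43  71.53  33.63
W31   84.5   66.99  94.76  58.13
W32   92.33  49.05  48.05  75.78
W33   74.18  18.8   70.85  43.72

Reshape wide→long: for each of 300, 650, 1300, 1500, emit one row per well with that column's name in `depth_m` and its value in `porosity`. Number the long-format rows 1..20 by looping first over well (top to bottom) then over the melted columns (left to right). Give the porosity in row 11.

20 rows total (5 × 4). Row 11: index ⌊(11-1)/4⌋ = 2 into well → W31; (11-1) mod 4 = 2 into the melted columns → 1300.
So row 11 is (W31, 1300, 94.76); porosity = 94.76.

94.76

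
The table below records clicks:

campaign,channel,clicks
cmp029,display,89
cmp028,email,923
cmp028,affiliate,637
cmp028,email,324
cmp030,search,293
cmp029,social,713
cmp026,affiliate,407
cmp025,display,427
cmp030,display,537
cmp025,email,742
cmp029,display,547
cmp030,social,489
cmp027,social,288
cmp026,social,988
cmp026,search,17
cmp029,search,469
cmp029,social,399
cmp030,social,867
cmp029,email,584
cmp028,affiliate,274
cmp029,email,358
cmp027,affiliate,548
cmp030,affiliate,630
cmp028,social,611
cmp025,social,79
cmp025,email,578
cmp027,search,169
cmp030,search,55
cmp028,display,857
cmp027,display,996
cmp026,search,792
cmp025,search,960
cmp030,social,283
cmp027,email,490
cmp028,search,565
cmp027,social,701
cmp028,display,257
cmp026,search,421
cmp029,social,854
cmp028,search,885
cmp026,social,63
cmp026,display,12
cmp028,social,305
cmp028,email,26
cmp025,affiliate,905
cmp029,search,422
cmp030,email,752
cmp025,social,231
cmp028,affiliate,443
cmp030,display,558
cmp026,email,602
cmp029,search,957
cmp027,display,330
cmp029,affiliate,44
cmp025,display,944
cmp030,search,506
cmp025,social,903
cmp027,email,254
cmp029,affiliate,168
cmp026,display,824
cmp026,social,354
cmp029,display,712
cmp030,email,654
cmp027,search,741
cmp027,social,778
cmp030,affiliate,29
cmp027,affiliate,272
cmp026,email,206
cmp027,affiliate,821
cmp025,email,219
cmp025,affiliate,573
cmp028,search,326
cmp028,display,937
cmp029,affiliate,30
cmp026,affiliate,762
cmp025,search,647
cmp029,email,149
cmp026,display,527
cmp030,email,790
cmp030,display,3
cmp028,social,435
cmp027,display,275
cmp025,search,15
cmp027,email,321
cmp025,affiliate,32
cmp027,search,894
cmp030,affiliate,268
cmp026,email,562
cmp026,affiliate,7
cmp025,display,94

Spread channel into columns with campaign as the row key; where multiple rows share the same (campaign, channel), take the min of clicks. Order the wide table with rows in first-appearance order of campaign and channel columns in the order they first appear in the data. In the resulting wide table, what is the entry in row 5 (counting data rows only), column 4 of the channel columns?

With rows in first-appearance order of campaign, row 5 is campaign=cmp025. channel columns in first-appearance order: display, email, affiliate, search, social; column 4 is search.
Long rows with campaign=cmp025, channel=search: min(960, 647, 15) = 15.

15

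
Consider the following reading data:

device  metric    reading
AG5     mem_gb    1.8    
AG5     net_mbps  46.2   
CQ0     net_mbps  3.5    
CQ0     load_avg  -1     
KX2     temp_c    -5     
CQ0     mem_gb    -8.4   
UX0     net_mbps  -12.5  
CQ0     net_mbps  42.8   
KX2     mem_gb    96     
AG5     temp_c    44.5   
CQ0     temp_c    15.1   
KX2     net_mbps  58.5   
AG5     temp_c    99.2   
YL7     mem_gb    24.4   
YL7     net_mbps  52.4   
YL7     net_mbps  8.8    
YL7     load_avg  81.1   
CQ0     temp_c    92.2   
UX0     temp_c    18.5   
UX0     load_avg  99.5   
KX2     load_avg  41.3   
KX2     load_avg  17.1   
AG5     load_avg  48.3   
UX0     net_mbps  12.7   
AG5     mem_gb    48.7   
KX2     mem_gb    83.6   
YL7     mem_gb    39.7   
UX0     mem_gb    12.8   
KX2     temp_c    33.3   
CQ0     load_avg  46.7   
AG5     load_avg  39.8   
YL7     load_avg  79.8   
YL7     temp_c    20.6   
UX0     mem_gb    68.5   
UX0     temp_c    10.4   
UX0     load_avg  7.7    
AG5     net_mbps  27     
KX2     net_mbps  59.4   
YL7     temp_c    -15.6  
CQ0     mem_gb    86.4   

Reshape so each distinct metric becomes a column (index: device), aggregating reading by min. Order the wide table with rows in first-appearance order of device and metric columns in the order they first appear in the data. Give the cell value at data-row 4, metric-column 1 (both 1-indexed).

With rows in first-appearance order of device, row 4 is device=UX0. metric columns in first-appearance order: mem_gb, net_mbps, load_avg, temp_c; column 1 is mem_gb.
Long rows with device=UX0, metric=mem_gb: min(12.8, 68.5) = 12.8.

12.8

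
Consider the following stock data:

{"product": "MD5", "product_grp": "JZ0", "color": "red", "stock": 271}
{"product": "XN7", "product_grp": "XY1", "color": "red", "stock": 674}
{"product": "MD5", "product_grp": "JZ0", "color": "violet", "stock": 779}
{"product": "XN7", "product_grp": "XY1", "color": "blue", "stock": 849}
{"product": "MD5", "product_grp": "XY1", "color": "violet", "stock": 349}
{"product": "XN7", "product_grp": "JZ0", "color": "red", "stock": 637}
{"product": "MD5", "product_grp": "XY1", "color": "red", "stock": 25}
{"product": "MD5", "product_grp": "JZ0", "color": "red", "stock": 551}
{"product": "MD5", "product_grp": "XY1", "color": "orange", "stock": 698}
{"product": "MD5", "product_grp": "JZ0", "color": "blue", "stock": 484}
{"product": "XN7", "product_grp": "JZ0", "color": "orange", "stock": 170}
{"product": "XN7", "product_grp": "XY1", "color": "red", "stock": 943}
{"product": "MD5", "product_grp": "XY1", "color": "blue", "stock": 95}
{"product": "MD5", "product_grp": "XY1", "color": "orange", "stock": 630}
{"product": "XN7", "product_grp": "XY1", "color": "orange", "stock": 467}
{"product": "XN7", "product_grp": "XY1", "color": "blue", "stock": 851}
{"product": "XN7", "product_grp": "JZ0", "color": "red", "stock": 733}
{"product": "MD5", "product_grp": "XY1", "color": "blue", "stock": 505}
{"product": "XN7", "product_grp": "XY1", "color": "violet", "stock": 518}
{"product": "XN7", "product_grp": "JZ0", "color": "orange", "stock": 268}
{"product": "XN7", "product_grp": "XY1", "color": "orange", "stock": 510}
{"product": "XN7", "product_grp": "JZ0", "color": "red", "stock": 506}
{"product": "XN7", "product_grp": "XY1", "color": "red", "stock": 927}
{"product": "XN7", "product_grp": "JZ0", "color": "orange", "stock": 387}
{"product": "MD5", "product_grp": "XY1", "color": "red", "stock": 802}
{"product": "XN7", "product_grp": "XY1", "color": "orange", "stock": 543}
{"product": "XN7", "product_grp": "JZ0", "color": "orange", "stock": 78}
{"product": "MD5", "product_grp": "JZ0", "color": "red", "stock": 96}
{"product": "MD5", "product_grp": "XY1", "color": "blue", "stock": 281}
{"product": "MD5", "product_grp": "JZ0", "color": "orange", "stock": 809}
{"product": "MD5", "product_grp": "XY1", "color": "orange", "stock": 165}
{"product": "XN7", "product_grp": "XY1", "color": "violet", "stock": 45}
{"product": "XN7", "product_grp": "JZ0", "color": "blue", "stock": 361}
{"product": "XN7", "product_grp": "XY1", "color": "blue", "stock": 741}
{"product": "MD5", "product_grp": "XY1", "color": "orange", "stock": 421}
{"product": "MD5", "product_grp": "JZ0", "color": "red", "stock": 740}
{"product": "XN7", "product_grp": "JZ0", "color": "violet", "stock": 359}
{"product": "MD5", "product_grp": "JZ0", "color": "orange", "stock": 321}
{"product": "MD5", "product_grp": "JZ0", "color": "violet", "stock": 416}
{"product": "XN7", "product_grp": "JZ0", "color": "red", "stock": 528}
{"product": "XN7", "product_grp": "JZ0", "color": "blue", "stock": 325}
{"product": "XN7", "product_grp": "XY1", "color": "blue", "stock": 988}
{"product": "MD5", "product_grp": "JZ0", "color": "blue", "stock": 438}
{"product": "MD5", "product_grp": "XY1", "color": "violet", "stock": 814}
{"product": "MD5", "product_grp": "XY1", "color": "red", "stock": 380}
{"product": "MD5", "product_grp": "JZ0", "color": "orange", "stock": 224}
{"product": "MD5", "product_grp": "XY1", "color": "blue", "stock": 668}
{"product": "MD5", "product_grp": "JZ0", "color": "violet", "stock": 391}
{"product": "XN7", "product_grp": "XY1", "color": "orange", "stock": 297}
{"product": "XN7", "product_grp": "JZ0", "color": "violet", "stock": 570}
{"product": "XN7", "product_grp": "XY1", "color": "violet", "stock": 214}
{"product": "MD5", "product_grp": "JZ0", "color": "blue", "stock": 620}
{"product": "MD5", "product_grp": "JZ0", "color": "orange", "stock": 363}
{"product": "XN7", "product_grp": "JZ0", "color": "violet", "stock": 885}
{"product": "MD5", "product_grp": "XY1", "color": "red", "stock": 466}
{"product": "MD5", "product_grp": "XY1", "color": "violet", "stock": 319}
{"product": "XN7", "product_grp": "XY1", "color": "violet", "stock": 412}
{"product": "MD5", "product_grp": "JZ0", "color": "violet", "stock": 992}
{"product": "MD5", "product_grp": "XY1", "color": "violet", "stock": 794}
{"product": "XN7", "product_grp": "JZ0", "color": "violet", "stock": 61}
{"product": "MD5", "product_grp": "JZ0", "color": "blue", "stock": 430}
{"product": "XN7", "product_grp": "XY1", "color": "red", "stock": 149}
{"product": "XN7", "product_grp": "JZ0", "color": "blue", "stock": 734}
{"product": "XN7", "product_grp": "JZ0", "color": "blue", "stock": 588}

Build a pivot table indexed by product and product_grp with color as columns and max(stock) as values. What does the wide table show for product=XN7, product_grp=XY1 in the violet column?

518

Rows with product=XN7, product_grp=XY1 and color=violet: stock values are 518, 45, 214, 412.
max(518, 45, 214, 412) = 518.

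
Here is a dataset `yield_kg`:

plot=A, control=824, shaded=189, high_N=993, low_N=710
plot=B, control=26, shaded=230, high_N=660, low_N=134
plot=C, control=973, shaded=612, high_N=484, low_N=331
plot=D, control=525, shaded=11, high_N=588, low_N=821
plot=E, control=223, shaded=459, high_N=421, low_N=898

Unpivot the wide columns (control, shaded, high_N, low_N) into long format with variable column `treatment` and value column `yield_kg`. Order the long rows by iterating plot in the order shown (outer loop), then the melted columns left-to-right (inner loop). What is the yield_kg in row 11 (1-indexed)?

484

20 rows total (5 × 4). Row 11: index ⌊(11-1)/4⌋ = 2 into plot → C; (11-1) mod 4 = 2 into the melted columns → high_N.
So row 11 is (C, high_N, 484); yield_kg = 484.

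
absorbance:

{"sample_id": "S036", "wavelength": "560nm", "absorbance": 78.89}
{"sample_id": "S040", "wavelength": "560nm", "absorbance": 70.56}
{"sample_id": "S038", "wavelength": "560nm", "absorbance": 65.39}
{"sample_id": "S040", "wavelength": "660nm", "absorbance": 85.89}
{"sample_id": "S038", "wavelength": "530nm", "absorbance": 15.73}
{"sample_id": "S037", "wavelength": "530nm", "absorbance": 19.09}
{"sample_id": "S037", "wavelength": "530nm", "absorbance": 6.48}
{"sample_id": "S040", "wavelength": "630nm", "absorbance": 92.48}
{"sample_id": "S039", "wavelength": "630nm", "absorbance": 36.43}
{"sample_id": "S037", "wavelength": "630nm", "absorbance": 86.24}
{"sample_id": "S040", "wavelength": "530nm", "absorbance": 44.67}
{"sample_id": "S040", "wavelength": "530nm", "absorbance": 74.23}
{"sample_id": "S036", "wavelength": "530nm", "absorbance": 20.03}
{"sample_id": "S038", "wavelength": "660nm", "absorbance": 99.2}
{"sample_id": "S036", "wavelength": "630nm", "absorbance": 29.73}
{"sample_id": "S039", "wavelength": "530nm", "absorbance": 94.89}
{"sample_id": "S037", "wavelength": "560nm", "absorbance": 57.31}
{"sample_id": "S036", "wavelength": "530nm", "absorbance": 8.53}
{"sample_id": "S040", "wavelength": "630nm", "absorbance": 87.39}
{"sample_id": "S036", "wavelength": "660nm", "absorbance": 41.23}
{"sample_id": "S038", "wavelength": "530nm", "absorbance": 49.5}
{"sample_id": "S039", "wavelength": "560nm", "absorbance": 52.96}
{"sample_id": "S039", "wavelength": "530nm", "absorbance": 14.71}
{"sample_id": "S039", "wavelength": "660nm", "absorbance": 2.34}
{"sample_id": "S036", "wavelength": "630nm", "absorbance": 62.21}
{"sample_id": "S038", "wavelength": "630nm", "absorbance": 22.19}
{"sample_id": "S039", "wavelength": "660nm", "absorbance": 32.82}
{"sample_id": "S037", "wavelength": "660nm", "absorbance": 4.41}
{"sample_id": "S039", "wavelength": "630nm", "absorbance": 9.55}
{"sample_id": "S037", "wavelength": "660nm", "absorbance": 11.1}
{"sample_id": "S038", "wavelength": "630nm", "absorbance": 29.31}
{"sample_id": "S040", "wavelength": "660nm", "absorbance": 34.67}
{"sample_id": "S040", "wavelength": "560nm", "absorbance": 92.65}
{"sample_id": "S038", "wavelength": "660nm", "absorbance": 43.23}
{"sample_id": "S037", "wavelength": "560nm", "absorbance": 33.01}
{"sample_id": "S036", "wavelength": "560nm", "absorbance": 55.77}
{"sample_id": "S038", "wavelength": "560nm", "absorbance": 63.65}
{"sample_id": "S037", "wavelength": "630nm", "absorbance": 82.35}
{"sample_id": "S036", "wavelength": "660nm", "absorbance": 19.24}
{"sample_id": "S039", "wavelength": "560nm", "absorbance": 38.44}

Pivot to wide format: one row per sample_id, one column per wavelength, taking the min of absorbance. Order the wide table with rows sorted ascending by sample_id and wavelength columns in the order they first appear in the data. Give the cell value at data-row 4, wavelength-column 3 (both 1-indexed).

With rows sorted ascending by sample_id, row 4 is sample_id=S039. wavelength columns in first-appearance order: 560nm, 660nm, 530nm, 630nm; column 3 is 530nm.
Long rows with sample_id=S039, wavelength=530nm: min(94.89, 14.71) = 14.71.

14.71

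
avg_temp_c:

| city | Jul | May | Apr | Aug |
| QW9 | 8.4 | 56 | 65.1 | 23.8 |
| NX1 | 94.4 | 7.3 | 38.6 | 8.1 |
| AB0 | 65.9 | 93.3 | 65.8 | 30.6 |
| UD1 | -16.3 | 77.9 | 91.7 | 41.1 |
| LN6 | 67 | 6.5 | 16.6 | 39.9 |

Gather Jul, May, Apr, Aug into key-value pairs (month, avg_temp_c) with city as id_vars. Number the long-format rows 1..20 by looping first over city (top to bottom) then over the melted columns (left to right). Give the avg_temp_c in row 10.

93.3

20 rows total (5 × 4). Row 10: index ⌊(10-1)/4⌋ = 2 into city → AB0; (10-1) mod 4 = 1 into the melted columns → May.
So row 10 is (AB0, May, 93.3); avg_temp_c = 93.3.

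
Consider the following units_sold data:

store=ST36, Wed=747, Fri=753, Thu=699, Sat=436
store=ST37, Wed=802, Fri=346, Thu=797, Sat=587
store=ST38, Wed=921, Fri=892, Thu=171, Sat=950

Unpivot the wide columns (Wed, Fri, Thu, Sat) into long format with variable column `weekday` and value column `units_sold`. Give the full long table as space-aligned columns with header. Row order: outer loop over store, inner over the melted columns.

Each (store, column) pair becomes one row: 3 × 4 = 12 rows.
For example, (ST36, Wed) → units_sold=747.

store  weekday  units_sold
ST36   Wed      747       
ST36   Fri      753       
ST36   Thu      699       
ST36   Sat      436       
ST37   Wed      802       
ST37   Fri      346       
ST37   Thu      797       
ST37   Sat      587       
ST38   Wed      921       
ST38   Fri      892       
ST38   Thu      171       
ST38   Sat      950       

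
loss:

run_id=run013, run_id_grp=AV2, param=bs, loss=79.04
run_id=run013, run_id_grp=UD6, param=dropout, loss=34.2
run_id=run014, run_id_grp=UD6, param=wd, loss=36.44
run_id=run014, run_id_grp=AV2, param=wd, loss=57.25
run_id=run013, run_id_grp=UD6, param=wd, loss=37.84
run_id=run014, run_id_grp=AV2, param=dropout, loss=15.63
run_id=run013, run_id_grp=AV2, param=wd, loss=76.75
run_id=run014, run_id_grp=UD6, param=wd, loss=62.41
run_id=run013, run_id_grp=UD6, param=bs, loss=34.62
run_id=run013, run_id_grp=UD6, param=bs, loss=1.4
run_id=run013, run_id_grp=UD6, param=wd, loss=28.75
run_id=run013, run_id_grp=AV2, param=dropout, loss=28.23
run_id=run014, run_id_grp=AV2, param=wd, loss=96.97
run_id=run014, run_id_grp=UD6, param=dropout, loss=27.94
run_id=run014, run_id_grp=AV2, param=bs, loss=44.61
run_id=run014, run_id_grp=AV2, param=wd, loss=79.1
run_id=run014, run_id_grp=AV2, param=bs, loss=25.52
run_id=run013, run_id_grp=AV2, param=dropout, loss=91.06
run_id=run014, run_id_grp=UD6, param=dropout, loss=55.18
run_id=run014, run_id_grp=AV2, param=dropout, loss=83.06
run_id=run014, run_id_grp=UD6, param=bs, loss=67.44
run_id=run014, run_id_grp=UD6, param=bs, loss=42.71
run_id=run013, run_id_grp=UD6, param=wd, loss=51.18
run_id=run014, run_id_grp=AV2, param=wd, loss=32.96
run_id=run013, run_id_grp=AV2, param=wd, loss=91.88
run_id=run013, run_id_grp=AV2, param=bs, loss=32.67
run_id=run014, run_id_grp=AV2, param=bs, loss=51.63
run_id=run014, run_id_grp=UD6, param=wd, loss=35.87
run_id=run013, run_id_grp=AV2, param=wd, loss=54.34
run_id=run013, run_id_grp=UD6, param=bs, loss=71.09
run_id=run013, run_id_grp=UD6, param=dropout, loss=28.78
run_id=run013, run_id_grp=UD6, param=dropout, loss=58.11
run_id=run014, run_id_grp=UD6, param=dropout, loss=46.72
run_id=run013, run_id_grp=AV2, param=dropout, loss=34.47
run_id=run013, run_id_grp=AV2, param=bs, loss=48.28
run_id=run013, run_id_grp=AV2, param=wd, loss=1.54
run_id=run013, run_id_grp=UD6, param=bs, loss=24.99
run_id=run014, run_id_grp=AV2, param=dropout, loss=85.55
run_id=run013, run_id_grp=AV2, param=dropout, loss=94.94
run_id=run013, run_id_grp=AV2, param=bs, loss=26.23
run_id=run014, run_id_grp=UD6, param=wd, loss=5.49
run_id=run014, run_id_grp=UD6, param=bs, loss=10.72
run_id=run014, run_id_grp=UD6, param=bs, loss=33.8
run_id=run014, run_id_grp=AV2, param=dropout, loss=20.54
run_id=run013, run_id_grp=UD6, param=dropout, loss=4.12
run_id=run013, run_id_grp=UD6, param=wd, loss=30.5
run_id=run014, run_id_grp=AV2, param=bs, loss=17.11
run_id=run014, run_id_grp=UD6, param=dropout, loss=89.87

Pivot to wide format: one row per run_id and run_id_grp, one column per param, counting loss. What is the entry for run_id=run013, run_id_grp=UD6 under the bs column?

Rows with run_id=run013, run_id_grp=UD6 and param=bs: loss values are 34.62, 1.4, 71.09, 24.99.
4 rows match — count = 4.

4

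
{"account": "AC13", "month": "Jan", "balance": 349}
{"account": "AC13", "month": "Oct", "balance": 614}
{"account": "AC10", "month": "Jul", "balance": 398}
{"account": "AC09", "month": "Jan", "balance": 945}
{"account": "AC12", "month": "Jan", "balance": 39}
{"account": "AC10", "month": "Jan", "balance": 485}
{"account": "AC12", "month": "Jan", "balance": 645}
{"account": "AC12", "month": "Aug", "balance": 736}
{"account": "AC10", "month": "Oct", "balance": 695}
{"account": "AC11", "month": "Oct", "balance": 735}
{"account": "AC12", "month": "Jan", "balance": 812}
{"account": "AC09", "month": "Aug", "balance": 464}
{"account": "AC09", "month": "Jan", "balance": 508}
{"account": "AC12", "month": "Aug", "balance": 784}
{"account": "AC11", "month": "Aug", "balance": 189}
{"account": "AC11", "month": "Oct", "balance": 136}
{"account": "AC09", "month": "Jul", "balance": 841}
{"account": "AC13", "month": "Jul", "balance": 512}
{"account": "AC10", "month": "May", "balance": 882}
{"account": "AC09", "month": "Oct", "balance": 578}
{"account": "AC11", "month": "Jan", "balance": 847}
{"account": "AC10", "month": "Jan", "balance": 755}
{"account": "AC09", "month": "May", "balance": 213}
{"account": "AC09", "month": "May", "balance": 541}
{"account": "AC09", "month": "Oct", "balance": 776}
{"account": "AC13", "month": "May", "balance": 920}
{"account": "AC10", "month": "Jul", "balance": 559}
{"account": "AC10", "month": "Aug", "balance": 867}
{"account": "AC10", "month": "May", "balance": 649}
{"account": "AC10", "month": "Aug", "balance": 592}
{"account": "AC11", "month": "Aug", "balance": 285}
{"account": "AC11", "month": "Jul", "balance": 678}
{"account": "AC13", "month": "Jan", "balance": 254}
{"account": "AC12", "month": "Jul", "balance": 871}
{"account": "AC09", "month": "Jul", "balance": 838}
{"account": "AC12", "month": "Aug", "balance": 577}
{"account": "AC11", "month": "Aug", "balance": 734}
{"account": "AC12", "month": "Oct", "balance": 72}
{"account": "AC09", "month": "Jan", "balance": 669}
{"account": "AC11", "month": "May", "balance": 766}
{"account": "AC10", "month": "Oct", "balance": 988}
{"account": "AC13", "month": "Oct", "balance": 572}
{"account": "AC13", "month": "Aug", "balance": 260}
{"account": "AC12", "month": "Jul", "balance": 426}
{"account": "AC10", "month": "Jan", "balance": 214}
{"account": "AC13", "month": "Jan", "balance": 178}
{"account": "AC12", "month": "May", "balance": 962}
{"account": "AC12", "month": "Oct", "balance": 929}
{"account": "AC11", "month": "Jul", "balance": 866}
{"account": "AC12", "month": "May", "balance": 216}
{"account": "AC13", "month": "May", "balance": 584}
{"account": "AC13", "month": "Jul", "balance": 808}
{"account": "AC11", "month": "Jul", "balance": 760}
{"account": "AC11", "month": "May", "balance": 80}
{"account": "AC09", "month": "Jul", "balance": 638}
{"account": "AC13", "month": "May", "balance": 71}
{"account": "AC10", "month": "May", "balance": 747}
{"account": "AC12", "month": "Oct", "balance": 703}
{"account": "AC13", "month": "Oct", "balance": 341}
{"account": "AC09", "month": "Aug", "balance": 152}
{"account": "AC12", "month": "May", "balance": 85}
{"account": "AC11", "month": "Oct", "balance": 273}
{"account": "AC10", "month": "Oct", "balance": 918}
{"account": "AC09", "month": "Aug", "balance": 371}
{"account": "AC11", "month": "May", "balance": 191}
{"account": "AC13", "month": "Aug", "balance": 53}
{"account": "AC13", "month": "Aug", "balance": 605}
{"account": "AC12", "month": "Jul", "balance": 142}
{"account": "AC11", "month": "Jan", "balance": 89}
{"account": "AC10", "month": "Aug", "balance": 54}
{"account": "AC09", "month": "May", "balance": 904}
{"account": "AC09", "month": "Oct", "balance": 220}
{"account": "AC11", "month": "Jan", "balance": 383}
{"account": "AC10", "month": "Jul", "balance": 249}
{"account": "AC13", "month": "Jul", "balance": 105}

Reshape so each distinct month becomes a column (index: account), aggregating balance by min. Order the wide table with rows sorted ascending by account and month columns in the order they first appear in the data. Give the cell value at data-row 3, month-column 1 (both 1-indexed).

89

With rows sorted ascending by account, row 3 is account=AC11. month columns in first-appearance order: Jan, Oct, Jul, Aug, May; column 1 is Jan.
Long rows with account=AC11, month=Jan: min(847, 89, 383) = 89.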